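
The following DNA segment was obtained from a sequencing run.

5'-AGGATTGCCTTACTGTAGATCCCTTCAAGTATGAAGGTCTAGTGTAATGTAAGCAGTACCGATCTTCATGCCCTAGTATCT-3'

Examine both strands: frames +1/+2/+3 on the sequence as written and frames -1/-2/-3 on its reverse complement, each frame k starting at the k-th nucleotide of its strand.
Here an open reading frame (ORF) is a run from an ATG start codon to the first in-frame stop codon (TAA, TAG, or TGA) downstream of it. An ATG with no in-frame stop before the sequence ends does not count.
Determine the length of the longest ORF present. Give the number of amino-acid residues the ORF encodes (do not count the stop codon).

Reverse complement (5'→3'): AGATACTAGGGCATGAAGATCGGTACTGCTTACATTACACTAGACCTTCATACTTGAAGGGATCTACAGTAAGGCAATCCT
Frame +1: AGG ATT GCC TTA CTG TAG ATC CCT TCA AGT ATG AAG GTC TAG TGT AAT GTA AGC AGT ACC GAT CTT CAT GCC CTA GTA TCT — ATG at 31, stop TAG at 40 → 12 nt.
Frame +2: GGA TTG CCT TAC TGT AGA TCC CTT CAA GTA TGA AGG TCT AGT GTA ATG TAA GCA GTA CCG ATC TTC ATG CCC TAG TAT — ATG at 47, stop TAA at 50 → 6 nt; ATG at 68, stop TAG at 74 → 9 nt.
Frame +3: GAT TGC CTT ACT GTA GAT CCC TTC AAG TAT GAA GGT CTA GTG TAA TGT AAG CAG TAC CGA TCT TCA TGC CCT AGT ATC — no ATG→stop ORF.
Frame -1: AGA TAC TAG GGC ATG AAG ATC GGT ACT GCT TAC ATT ACA CTA GAC CTT CAT ACT TGA AGG GAT CTA CAG TAA GGC AAT CCT — ATG at 13, stop TGA at 55 → 45 nt.
Frame -2: GAT ACT AGG GCA TGA AGA TCG GTA CTG CTT ACA TTA CAC TAG ACC TTC ATA CTT GAA GGG ATC TAC AGT AAG GCA ATC — no ATG→stop ORF.
Frame -3: ATA CTA GGG CAT GAA GAT CGG TAC TGC TTA CAT TAC ACT AGA CCT TCA TAC TTG AAG GGA TCT ACA GTA AGG CAA TCC — no ATG→stop ORF.
Longest: frame -1, positions 13–57, 45 nt = 15 codons = 14 aa. → 14 amino acids.

14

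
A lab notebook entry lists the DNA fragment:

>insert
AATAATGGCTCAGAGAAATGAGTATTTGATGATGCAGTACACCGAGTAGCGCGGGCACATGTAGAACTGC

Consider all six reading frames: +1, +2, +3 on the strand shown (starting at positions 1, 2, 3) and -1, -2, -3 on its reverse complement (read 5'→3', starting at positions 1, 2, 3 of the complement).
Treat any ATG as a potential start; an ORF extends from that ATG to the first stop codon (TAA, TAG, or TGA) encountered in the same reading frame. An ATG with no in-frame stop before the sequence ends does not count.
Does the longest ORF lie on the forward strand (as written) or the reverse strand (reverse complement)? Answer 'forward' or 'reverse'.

reverse

Reverse complement (5'→3'): GCAGTTCTACATGTGCCCGCGCTACTCGGTGTACTGCATCATCAAATACTCATTTCTCTGAGCCATTATT
Frame +1: AAT AAT GGC TCA GAG AAA TGA GTA TTT GAT GAT GCA GTA CAC CGA GTA GCG CGG GCA CAT GTA GAA CTG — no ATG→stop ORF.
Frame +2: ATA ATG GCT CAG AGA AAT GAG TAT TTG ATG ATG CAG TAC ACC GAG TAG CGC GGG CAC ATG TAG AAC TGC — ATG at 5, stop TAG at 47 → 45 nt; ATG at 29, stop TAG at 47 → 21 nt; ATG at 32, stop TAG at 47 → 18 nt; ATG at 59, stop TAG at 62 → 6 nt.
Frame +3: TAA TGG CTC AGA GAA ATG AGT ATT TGA TGA TGC AGT ACA CCG AGT AGC GCG GGC ACA TGT AGA ACT — ATG at 18, stop TGA at 27 → 12 nt.
Frame -1: GCA GTT CTA CAT GTG CCC GCG CTA CTC GGT GTA CTG CAT CAT CAA ATA CTC ATT TCT CTG AGC CAT TAT — no ATG→stop ORF.
Frame -2: CAG TTC TAC ATG TGC CCG CGC TAC TCG GTG TAC TGC ATC ATC AAA TAC TCA TTT CTC TGA GCC ATT ATT — ATG at 11, stop TGA at 59 → 51 nt.
Frame -3: AGT TCT ACA TGT GCC CGC GCT ACT CGG TGT ACT GCA TCA TCA AAT ACT CAT TTC TCT GAG CCA TTA — no ATG→stop ORF.
Forward-strand max 45 nt; reverse-strand max 51 nt. The reverse strand has the longer ORF.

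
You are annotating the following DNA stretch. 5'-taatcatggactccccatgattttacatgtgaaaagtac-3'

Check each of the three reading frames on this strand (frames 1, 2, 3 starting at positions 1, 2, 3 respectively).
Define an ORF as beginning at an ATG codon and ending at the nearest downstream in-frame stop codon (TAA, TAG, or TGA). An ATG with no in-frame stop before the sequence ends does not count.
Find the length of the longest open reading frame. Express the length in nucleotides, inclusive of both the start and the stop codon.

15

Frame 1: TAA TCA TGG ACT CCC CAT GAT TTT ACA TGT GAA AAG TAC — no ATG→stop ORF.
Frame 2: AAT CAT GGA CTC CCC ATG ATT TTA CAT GTG AAA AGT — no ATG→stop ORF.
Frame 3: ATC ATG GAC TCC CCA TGA TTT TAC ATG TGA AAA GTA — ATG at 6, stop TGA at 18 → 15 nt; ATG at 27, stop TGA at 30 → 6 nt.
Longest: frame 3, positions 6–20, 15 nt = 5 codons = 4 aa. → 15 nucleotides.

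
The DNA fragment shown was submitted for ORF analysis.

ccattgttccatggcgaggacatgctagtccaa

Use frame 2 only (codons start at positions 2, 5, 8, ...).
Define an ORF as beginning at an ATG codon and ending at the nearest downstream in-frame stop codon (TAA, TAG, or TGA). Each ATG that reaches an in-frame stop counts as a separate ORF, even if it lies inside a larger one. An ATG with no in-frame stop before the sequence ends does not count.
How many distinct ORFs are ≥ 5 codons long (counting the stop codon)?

1

Frame 2: CAT TGT TCC ATG GCG AGG ACA TGC TAG TCC — ATG at 11, stop TAG at 26 → 18 nt.
ORFs ≥ 5 codons: frame 2 11–28 (6 codons). Count = 1.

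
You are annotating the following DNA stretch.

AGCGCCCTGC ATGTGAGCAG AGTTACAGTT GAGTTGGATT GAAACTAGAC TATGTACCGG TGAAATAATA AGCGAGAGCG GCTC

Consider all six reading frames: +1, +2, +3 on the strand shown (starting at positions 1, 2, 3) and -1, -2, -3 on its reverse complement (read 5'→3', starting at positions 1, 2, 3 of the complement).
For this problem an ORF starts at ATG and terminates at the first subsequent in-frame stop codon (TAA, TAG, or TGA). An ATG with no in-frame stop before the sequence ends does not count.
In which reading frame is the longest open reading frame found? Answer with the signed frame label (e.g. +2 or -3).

Reverse complement (5'→3'): GAGCCGCTCTCGCTTATTATTTCACCGGTACATAGTCTAGTTTCAATCCAACTCAACTGTAACTCTGCTCACATGCAGGGCGCT
Frame +1: AGC GCC CTG CAT GTG AGC AGA GTT ACA GTT GAG TTG GAT TGA AAC TAG ACT ATG TAC CGG TGA AAT AAT AAG CGA GAG CGG CTC — ATG at 52, stop TGA at 61 → 12 nt.
Frame +2: GCG CCC TGC ATG TGA GCA GAG TTA CAG TTG AGT TGG ATT GAA ACT AGA CTA TGT ACC GGT GAA ATA ATA AGC GAG AGC GGC — ATG at 11, stop TGA at 14 → 6 nt.
Frame +3: CGC CCT GCA TGT GAG CAG AGT TAC AGT TGA GTT GGA TTG AAA CTA GAC TAT GTA CCG GTG AAA TAA TAA GCG AGA GCG GCT — no ATG→stop ORF.
Frame -1: GAG CCG CTC TCG CTT ATT ATT TCA CCG GTA CAT AGT CTA GTT TCA ATC CAA CTC AAC TGT AAC TCT GCT CAC ATG CAG GGC GCT — no ATG→stop ORF.
Frame -2: AGC CGC TCT CGC TTA TTA TTT CAC CGG TAC ATA GTC TAG TTT CAA TCC AAC TCA ACT GTA ACT CTG CTC ACA TGC AGG GCG — no ATG→stop ORF.
Frame -3: GCC GCT CTC GCT TAT TAT TTC ACC GGT ACA TAG TCT AGT TTC AAT CCA ACT CAA CTG TAA CTC TGC TCA CAT GCA GGG CGC — no ATG→stop ORF.
Longest ORF is 12 nt in frame +1 (positions 52–63).

+1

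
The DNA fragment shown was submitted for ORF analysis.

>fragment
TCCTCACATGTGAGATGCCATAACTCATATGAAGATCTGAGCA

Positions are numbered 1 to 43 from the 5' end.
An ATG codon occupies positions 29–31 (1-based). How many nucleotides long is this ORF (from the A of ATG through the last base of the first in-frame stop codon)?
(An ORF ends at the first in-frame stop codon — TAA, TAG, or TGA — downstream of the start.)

Codons from position 29: ATG (29–31), AAG (32–34), ATC (35–37), TGA (38–40).
TGA is the first in-frame stop; ORF spans 29–40, 12 nucleotides.

12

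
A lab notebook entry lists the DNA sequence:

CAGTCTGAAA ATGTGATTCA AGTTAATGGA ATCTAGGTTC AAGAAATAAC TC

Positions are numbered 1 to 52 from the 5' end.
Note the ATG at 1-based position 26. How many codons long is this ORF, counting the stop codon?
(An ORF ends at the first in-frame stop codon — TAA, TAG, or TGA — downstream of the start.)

8

Codons from position 26: ATG (26–28), GAA (29–31), TCT (32–34), AGG (35–37), TTC (38–40), AAG (41–43), AAA (44–46), TAA (47–49).
TAA is the first in-frame stop; that's 8 codons including the stop.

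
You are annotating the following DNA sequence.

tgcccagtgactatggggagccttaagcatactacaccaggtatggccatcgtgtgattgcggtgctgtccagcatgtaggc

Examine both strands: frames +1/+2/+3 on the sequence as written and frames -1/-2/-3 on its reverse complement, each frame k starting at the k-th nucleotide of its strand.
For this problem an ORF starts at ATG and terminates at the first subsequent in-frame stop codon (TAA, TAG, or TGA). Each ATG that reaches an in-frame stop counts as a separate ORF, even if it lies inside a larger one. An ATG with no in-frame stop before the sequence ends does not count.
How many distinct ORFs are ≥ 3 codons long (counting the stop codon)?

Reverse complement (5'→3'): GCCTACATGCTGGACAGCACCGCAATCACACGATGGCCATACCTGGTGTAGTATGCTTAAGGCTCCCCATAGTCACTGGGCA
Frame +1: TGC CCA GTG ACT ATG GGG AGC CTT AAG CAT ACT ACA CCA GGT ATG GCC ATC GTG TGA TTG CGG TGC TGT CCA GCA TGT AGG — ATG at 13, stop TGA at 55 → 45 nt; ATG at 43, stop TGA at 55 → 15 nt.
Frame +2: GCC CAG TGA CTA TGG GGA GCC TTA AGC ATA CTA CAC CAG GTA TGG CCA TCG TGT GAT TGC GGT GCT GTC CAG CAT GTA GGC — no ATG→stop ORF.
Frame +3: CCC AGT GAC TAT GGG GAG CCT TAA GCA TAC TAC ACC AGG TAT GGC CAT CGT GTG ATT GCG GTG CTG TCC AGC ATG TAG — ATG at 75, stop TAG at 78 → 6 nt.
Frame -1: GCC TAC ATG CTG GAC AGC ACC GCA ATC ACA CGA TGG CCA TAC CTG GTG TAG TAT GCT TAA GGC TCC CCA TAG TCA CTG GGC — ATG at 7, stop TAG at 49 → 45 nt.
Frame -2: CCT ACA TGC TGG ACA GCA CCG CAA TCA CAC GAT GGC CAT ACC TGG TGT AGT ATG CTT AAG GCT CCC CAT AGT CAC TGG GCA — no ATG→stop ORF.
Frame -3: CTA CAT GCT GGA CAG CAC CGC AAT CAC ACG ATG GCC ATA CCT GGT GTA GTA TGC TTA AGG CTC CCC ATA GTC ACT GGG — no ATG→stop ORF.
ORFs ≥ 3 codons: frame +1 13–57 (15 codons), frame +1 43–57 (5 codons), frame -1 7–51 (15 codons). Count = 3.

3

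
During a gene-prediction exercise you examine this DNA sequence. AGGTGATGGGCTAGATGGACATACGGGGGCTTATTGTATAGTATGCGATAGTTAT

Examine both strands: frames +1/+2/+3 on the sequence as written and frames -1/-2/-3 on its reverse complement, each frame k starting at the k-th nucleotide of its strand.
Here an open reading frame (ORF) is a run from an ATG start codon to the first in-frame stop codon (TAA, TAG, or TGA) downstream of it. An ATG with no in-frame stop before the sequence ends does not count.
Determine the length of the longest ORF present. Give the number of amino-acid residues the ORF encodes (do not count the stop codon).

8

Reverse complement (5'→3'): ATAACTATCGCATACTATACAATAAGCCCCCGTATGTCCATCTAGCCCATCACCT
Frame +1: AGG TGA TGG GCT AGA TGG ACA TAC GGG GGC TTA TTG TAT AGT ATG CGA TAG TTA — ATG at 43, stop TAG at 49 → 9 nt.
Frame +2: GGT GAT GGG CTA GAT GGA CAT ACG GGG GCT TAT TGT ATA GTA TGC GAT AGT TAT — no ATG→stop ORF.
Frame +3: GTG ATG GGC TAG ATG GAC ATA CGG GGG CTT ATT GTA TAG TAT GCG ATA GTT — ATG at 6, stop TAG at 12 → 9 nt; ATG at 15, stop TAG at 39 → 27 nt.
Frame -1: ATA ACT ATC GCA TAC TAT ACA ATA AGC CCC CGT ATG TCC ATC TAG CCC ATC ACC — ATG at 34, stop TAG at 43 → 12 nt.
Frame -2: TAA CTA TCG CAT ACT ATA CAA TAA GCC CCC GTA TGT CCA TCT AGC CCA TCA CCT — no ATG→stop ORF.
Frame -3: AAC TAT CGC ATA CTA TAC AAT AAG CCC CCG TAT GTC CAT CTA GCC CAT CAC — no ATG→stop ORF.
Longest: frame +3, positions 15–41, 27 nt = 9 codons = 8 aa. → 8 amino acids.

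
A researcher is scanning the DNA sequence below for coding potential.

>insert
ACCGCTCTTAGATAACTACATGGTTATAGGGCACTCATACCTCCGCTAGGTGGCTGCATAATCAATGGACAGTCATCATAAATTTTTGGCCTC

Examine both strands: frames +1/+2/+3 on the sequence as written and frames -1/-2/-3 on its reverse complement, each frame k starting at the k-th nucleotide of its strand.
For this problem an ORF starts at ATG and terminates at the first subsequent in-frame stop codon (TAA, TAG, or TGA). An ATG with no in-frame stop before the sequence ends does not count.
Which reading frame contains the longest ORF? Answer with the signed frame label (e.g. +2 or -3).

-2

Reverse complement (5'→3'): GAGGCCAAAAATTTATGATGACTGTCCATTGATTATGCAGCCACCTAGCGGAGGTATGAGTGCCCTATAACCATGTAGTTATCTAAGAGCGGT
Frame +1: ACC GCT CTT AGA TAA CTA CAT GGT TAT AGG GCA CTC ATA CCT CCG CTA GGT GGC TGC ATA ATC AAT GGA CAG TCA TCA TAA ATT TTT GGC CTC — no ATG→stop ORF.
Frame +2: CCG CTC TTA GAT AAC TAC ATG GTT ATA GGG CAC TCA TAC CTC CGC TAG GTG GCT GCA TAA TCA ATG GAC AGT CAT CAT AAA TTT TTG GCC — ATG at 20, stop TAG at 47 → 30 nt.
Frame +3: CGC TCT TAG ATA ACT ACA TGG TTA TAG GGC ACT CAT ACC TCC GCT AGG TGG CTG CAT AAT CAA TGG ACA GTC ATC ATA AAT TTT TGG CCT — no ATG→stop ORF.
Frame -1: GAG GCC AAA AAT TTA TGA TGA CTG TCC ATT GAT TAT GCA GCC ACC TAG CGG AGG TAT GAG TGC CCT ATA ACC ATG TAG TTA TCT AAG AGC GGT — ATG at 73, stop TAG at 76 → 6 nt.
Frame -2: AGG CCA AAA ATT TAT GAT GAC TGT CCA TTG ATT ATG CAG CCA CCT AGC GGA GGT ATG AGT GCC CTA TAA CCA TGT AGT TAT CTA AGA GCG — ATG at 35, stop TAA at 68 → 36 nt; ATG at 56, stop TAA at 68 → 15 nt.
Frame -3: GGC CAA AAA TTT ATG ATG ACT GTC CAT TGA TTA TGC AGC CAC CTA GCG GAG GTA TGA GTG CCC TAT AAC CAT GTA GTT ATC TAA GAG CGG — ATG at 15, stop TGA at 30 → 18 nt; ATG at 18, stop TGA at 30 → 15 nt.
Longest ORF is 36 nt in frame -2 (positions 35–70).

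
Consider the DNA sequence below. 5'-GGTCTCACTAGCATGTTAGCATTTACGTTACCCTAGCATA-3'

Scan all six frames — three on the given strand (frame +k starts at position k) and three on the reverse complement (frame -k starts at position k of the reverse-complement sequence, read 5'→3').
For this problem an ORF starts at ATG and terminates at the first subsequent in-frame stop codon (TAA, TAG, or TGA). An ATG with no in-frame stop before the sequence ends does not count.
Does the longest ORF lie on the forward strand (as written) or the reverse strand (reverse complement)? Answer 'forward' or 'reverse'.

Reverse complement (5'→3'): TATGCTAGGGTAACGTAAATGCTAACATGCTAGTGAGACC
Frame +1: GGT CTC ACT AGC ATG TTA GCA TTT ACG TTA CCC TAG CAT — ATG at 13, stop TAG at 34 → 24 nt.
Frame +2: GTC TCA CTA GCA TGT TAG CAT TTA CGT TAC CCT AGC ATA — no ATG→stop ORF.
Frame +3: TCT CAC TAG CAT GTT AGC ATT TAC GTT ACC CTA GCA — no ATG→stop ORF.
Frame -1: TAT GCT AGG GTA ACG TAA ATG CTA ACA TGC TAG TGA GAC — ATG at 19, stop TAG at 31 → 15 nt.
Frame -2: ATG CTA GGG TAA CGT AAA TGC TAA CAT GCT AGT GAG ACC — ATG at 2, stop TAA at 11 → 12 nt.
Frame -3: TGC TAG GGT AAC GTA AAT GCT AAC ATG CTA GTG AGA — no ATG→stop ORF.
Forward-strand max 24 nt; reverse-strand max 15 nt. The forward strand has the longer ORF.

forward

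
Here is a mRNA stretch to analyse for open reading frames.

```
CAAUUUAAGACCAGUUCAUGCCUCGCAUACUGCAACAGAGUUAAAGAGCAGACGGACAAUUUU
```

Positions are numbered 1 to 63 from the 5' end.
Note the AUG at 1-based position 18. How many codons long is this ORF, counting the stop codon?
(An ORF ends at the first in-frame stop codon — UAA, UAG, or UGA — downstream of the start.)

Codons from position 18: AUG (18–20), CCU (21–23), CGC (24–26), AUA (27–29), CUG (30–32), CAA (33–35), CAG (36–38), AGU (39–41), UAA (42–44).
UAA is the first in-frame stop; that's 9 codons including the stop.

9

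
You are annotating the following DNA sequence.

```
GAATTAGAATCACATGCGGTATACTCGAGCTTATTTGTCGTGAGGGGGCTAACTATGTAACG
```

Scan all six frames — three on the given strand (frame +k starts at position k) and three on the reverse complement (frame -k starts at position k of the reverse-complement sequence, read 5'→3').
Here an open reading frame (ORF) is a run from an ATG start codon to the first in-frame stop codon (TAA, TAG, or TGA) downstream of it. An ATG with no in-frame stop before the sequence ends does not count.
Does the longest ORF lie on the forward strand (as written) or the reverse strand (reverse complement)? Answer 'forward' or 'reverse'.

Reverse complement (5'→3'): CGTTACATAGTTAGCCCCCTCACGACAAATAAGCTCGAGTATACCGCATGTGATTCTAATTC
Frame +1: GAA TTA GAA TCA CAT GCG GTA TAC TCG AGC TTA TTT GTC GTG AGG GGG CTA ACT ATG TAA — ATG at 55, stop TAA at 58 → 6 nt.
Frame +2: AAT TAG AAT CAC ATG CGG TAT ACT CGA GCT TAT TTG TCG TGA GGG GGC TAA CTA TGT AAC — ATG at 14, stop TGA at 41 → 30 nt.
Frame +3: ATT AGA ATC ACA TGC GGT ATA CTC GAG CTT ATT TGT CGT GAG GGG GCT AAC TAT GTA ACG — no ATG→stop ORF.
Frame -1: CGT TAC ATA GTT AGC CCC CTC ACG ACA AAT AAG CTC GAG TAT ACC GCA TGT GAT TCT AAT — no ATG→stop ORF.
Frame -2: GTT ACA TAG TTA GCC CCC TCA CGA CAA ATA AGC TCG AGT ATA CCG CAT GTG ATT CTA ATT — no ATG→stop ORF.
Frame -3: TTA CAT AGT TAG CCC CCT CAC GAC AAA TAA GCT CGA GTA TAC CGC ATG TGA TTC TAA TTC — ATG at 48, stop TGA at 51 → 6 nt.
Forward-strand max 30 nt; reverse-strand max 6 nt. The forward strand has the longer ORF.

forward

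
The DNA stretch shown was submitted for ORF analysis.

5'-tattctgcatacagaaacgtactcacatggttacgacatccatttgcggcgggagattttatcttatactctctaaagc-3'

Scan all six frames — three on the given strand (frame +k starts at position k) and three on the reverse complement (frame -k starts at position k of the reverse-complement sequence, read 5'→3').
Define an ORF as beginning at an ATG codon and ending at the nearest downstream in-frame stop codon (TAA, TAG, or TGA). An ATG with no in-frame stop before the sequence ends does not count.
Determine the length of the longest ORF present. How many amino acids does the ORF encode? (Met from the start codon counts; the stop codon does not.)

6

Reverse complement (5'→3'): GCTTTAGAGAGTATAAGATAAAATCTCCCGCCGCAAATGGATGTCGTAACCATGTGAGTACGTTTCTGTATGCAGAATA
Frame +1: TAT TCT GCA TAC AGA AAC GTA CTC ACA TGG TTA CGA CAT CCA TTT GCG GCG GGA GAT TTT ATC TTA TAC TCT CTA AAG — no ATG→stop ORF.
Frame +2: ATT CTG CAT ACA GAA ACG TAC TCA CAT GGT TAC GAC ATC CAT TTG CGG CGG GAG ATT TTA TCT TAT ACT CTC TAA AGC — no ATG→stop ORF.
Frame +3: TTC TGC ATA CAG AAA CGT ACT CAC ATG GTT ACG ACA TCC ATT TGC GGC GGG AGA TTT TAT CTT ATA CTC TCT AAA — no ATG→stop ORF.
Frame -1: GCT TTA GAG AGT ATA AGA TAA AAT CTC CCG CCG CAA ATG GAT GTC GTA ACC ATG TGA GTA CGT TTC TGT ATG CAG AAT — ATG at 37, stop TGA at 55 → 21 nt; ATG at 52, stop TGA at 55 → 6 nt.
Frame -2: CTT TAG AGA GTA TAA GAT AAA ATC TCC CGC CGC AAA TGG ATG TCG TAA CCA TGT GAG TAC GTT TCT GTA TGC AGA ATA — ATG at 41, stop TAA at 47 → 9 nt.
Frame -3: TTT AGA GAG TAT AAG ATA AAA TCT CCC GCC GCA AAT GGA TGT CGT AAC CAT GTG AGT ACG TTT CTG TAT GCA GAA — no ATG→stop ORF.
Longest: frame -1, positions 37–57, 21 nt = 7 codons = 6 aa. → 6 amino acids.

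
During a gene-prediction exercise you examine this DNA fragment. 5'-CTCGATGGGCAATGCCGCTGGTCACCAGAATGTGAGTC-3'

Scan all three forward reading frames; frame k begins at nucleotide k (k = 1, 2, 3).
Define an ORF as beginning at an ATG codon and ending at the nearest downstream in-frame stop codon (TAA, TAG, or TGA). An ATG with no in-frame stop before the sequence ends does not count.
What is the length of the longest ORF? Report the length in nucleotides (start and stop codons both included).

Frame 1: CTC GAT GGG CAA TGC CGC TGG TCA CCA GAA TGT GAG — no ATG→stop ORF.
Frame 2: TCG ATG GGC AAT GCC GCT GGT CAC CAG AAT GTG AGT — no ATG→stop ORF.
Frame 3: CGA TGG GCA ATG CCG CTG GTC ACC AGA ATG TGA GTC — ATG at 12, stop TGA at 33 → 24 nt; ATG at 30, stop TGA at 33 → 6 nt.
Longest: frame 3, positions 12–35, 24 nt = 8 codons = 7 aa. → 24 nucleotides.

24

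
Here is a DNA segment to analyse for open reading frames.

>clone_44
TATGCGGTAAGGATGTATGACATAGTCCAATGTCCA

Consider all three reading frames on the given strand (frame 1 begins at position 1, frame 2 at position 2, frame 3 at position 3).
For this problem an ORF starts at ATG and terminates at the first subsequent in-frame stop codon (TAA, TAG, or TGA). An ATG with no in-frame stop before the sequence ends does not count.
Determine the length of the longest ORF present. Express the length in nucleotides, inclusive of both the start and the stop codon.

Frame 1: TAT GCG GTA AGG ATG TAT GAC ATA GTC CAA TGT CCA — no ATG→stop ORF.
Frame 2: ATG CGG TAA GGA TGT ATG ACA TAG TCC AAT GTC — ATG at 2, stop TAA at 8 → 9 nt; ATG at 17, stop TAG at 23 → 9 nt.
Frame 3: TGC GGT AAG GAT GTA TGA CAT AGT CCA ATG TCC — no ATG→stop ORF.
Longest: frame 2, positions 2–10, 9 nt = 3 codons = 2 aa. → 9 nucleotides.

9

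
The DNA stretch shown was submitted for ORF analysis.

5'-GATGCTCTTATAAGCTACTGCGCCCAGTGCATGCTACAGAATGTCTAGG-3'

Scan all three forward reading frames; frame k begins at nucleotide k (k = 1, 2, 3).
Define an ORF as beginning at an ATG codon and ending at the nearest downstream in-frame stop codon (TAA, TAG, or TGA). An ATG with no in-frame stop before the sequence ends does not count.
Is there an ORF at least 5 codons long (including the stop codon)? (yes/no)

Frame 1: GAT GCT CTT ATA AGC TAC TGC GCC CAG TGC ATG CTA CAG AAT GTC TAG — ATG at 31, stop TAG at 46 → 18 nt.
Frame 2: ATG CTC TTA TAA GCT ACT GCG CCC AGT GCA TGC TAC AGA ATG TCT AGG — ATG at 2, stop TAA at 11 → 12 nt.
Frame 3: TGC TCT TAT AAG CTA CTG CGC CCA GTG CAT GCT ACA GAA TGT CTA — no ATG→stop ORF.
Frame 1 has an ORF of 6 codons (positions 31–48) ≥ 5, so yes.

yes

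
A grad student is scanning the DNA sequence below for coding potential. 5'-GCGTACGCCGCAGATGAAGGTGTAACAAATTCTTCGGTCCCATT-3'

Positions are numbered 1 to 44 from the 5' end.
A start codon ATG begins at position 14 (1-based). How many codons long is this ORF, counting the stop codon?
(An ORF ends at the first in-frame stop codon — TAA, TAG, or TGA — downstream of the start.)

Codons from position 14: ATG (14–16), AAG (17–19), GTG (20–22), TAA (23–25).
TAA is the first in-frame stop; that's 4 codons including the stop.

4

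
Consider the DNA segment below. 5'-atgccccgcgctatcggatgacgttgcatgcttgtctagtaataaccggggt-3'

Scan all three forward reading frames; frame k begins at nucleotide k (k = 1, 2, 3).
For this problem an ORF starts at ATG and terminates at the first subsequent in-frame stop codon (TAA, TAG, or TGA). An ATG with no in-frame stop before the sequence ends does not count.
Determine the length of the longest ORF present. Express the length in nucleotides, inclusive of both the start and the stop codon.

21

Frame 1: ATG CCC CGC GCT ATC GGA TGA CGT TGC ATG CTT GTC TAG TAA TAA CCG GGG — ATG at 1, stop TGA at 19 → 21 nt; ATG at 28, stop TAG at 37 → 12 nt.
Frame 2: TGC CCC GCG CTA TCG GAT GAC GTT GCA TGC TTG TCT AGT AAT AAC CGG GGT — no ATG→stop ORF.
Frame 3: GCC CCG CGC TAT CGG ATG ACG TTG CAT GCT TGT CTA GTA ATA ACC GGG — no ATG→stop ORF.
Longest: frame 1, positions 1–21, 21 nt = 7 codons = 6 aa. → 21 nucleotides.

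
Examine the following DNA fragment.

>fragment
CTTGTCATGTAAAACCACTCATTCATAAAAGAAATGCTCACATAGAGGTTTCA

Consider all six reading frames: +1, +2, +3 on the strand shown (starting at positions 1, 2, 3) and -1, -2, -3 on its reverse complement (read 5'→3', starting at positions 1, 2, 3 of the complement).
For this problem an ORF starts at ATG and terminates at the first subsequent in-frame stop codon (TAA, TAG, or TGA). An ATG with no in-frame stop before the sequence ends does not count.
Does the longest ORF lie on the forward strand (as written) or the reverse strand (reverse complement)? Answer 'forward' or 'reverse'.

Reverse complement (5'→3'): TGAAACCTCTATGTGAGCATTTCTTTTATGAATGAGTGGTTTTACATGACAAG
Frame +1: CTT GTC ATG TAA AAC CAC TCA TTC ATA AAA GAA ATG CTC ACA TAG AGG TTT — ATG at 7, stop TAA at 10 → 6 nt; ATG at 34, stop TAG at 43 → 12 nt.
Frame +2: TTG TCA TGT AAA ACC ACT CAT TCA TAA AAG AAA TGC TCA CAT AGA GGT TTC — no ATG→stop ORF.
Frame +3: TGT CAT GTA AAA CCA CTC ATT CAT AAA AGA AAT GCT CAC ATA GAG GTT TCA — no ATG→stop ORF.
Frame -1: TGA AAC CTC TAT GTG AGC ATT TCT TTT ATG AAT GAG TGG TTT TAC ATG ACA — no ATG→stop ORF.
Frame -2: GAA ACC TCT ATG TGA GCA TTT CTT TTA TGA ATG AGT GGT TTT ACA TGA CAA — ATG at 11, stop TGA at 14 → 6 nt; ATG at 32, stop TGA at 47 → 18 nt.
Frame -3: AAA CCT CTA TGT GAG CAT TTC TTT TAT GAA TGA GTG GTT TTA CAT GAC AAG — no ATG→stop ORF.
Forward-strand max 12 nt; reverse-strand max 18 nt. The reverse strand has the longer ORF.

reverse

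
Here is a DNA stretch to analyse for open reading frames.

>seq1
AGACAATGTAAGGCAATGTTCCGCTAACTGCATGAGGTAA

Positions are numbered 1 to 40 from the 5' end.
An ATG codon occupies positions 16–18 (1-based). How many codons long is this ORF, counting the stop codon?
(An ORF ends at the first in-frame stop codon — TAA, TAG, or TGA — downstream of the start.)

4

Codons from position 16: ATG (16–18), TTC (19–21), CGC (22–24), TAA (25–27).
TAA is the first in-frame stop; that's 4 codons including the stop.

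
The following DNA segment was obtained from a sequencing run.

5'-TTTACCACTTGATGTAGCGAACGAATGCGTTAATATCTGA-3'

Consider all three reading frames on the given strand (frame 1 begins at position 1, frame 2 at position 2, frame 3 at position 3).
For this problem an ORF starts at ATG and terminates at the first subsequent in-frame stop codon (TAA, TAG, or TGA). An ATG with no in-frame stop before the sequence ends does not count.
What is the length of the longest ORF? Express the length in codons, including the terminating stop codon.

3

Frame 1: TTT ACC ACT TGA TGT AGC GAA CGA ATG CGT TAA TAT CTG — ATG at 25, stop TAA at 31 → 9 nt.
Frame 2: TTA CCA CTT GAT GTA GCG AAC GAA TGC GTT AAT ATC TGA — no ATG→stop ORF.
Frame 3: TAC CAC TTG ATG TAG CGA ACG AAT GCG TTA ATA TCT — ATG at 12, stop TAG at 15 → 6 nt.
Longest: frame 1, positions 25–33, 9 nt = 3 codons = 2 aa. → 3 codons.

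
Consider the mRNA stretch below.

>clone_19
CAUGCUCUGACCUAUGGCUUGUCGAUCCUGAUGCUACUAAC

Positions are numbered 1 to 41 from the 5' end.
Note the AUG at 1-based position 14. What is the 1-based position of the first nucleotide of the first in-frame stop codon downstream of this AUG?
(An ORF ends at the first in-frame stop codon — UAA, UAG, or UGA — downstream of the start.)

Codons from position 14: AUG (14–16), GCU (17–19), UGU (20–22), CGA (23–25), UCC (26–28), UGA (29–31).
UGA is a stop codon; it begins at position 29.

29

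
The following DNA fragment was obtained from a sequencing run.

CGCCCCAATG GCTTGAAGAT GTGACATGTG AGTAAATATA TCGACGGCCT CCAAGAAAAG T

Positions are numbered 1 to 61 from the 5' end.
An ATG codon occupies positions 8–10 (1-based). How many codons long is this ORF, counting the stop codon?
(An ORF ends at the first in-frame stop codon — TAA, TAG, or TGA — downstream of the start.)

3

Codons from position 8: ATG (8–10), GCT (11–13), TGA (14–16).
TGA is the first in-frame stop; that's 3 codons including the stop.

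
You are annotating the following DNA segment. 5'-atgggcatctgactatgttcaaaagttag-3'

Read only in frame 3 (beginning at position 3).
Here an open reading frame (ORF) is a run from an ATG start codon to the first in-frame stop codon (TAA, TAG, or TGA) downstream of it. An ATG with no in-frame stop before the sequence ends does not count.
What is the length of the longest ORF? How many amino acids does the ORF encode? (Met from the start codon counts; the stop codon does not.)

Frame 3: GGG CAT CTG ACT ATG TTC AAA AGT TAG — ATG at 15, stop TAG at 27 → 15 nt.
Longest: frame 3, positions 15–29, 15 nt = 5 codons = 4 aa. → 4 amino acids.

4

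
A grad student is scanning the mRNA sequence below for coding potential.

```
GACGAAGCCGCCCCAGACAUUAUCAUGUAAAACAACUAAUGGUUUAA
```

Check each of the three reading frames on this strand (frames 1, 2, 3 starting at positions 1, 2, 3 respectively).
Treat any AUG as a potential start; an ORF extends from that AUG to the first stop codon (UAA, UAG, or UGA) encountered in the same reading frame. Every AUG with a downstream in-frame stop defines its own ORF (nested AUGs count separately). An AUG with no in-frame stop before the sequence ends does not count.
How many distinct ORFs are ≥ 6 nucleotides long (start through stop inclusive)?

Frame 1: GAC GAA GCC GCC CCA GAC AUU AUC AUG UAA AAC AAC UAA UGG UUU — AUG at 25, stop UAA at 28 → 6 nt.
Frame 2: ACG AAG CCG CCC CAG ACA UUA UCA UGU AAA ACA ACU AAU GGU UUA — no AUG→stop ORF.
Frame 3: CGA AGC CGC CCC AGA CAU UAU CAU GUA AAA CAA CUA AUG GUU UAA — AUG at 39, stop UAA at 45 → 9 nt.
ORFs ≥ 6 nucleotides: frame 1 25–30 (6 nucleotides), frame 3 39–47 (9 nucleotides). Count = 2.

2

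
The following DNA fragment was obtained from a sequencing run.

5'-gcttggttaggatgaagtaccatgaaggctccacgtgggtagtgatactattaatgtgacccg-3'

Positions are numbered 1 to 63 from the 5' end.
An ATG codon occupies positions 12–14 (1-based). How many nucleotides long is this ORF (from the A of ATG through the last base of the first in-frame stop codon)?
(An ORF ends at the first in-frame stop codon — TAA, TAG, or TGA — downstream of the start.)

Codons from position 12: ATG (12–14), AAG (15–17), TAC (18–20), CAT (21–23), GAA (24–26), GGC (27–29), TCC (30–32), ACG (33–35), TGG (36–38), GTA (39–41), GTG (42–44), ATA (45–47), CTA (48–50), TTA (51–53), ATG (54–56), TGA (57–59).
TGA is the first in-frame stop; ORF spans 12–59, 48 nucleotides.

48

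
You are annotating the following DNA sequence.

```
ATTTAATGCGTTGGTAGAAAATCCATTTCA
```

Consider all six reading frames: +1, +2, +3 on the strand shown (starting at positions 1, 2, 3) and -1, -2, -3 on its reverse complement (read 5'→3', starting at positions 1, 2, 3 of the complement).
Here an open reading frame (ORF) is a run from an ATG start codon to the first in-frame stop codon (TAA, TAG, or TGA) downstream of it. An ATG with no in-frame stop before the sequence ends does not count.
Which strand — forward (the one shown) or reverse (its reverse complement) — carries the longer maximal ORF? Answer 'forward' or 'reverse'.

Reverse complement (5'→3'): TGAAATGGATTTTCTACCAACGCATTAAAT
Frame +1: ATT TAA TGC GTT GGT AGA AAA TCC ATT TCA — no ATG→stop ORF.
Frame +2: TTT AAT GCG TTG GTA GAA AAT CCA TTT — no ATG→stop ORF.
Frame +3: TTA ATG CGT TGG TAG AAA ATC CAT TTC — ATG at 6, stop TAG at 15 → 12 nt.
Frame -1: TGA AAT GGA TTT TCT ACC AAC GCA TTA AAT — no ATG→stop ORF.
Frame -2: GAA ATG GAT TTT CTA CCA ACG CAT TAA — ATG at 5, stop TAA at 26 → 24 nt.
Frame -3: AAA TGG ATT TTC TAC CAA CGC ATT AAA — no ATG→stop ORF.
Forward-strand max 12 nt; reverse-strand max 24 nt. The reverse strand has the longer ORF.

reverse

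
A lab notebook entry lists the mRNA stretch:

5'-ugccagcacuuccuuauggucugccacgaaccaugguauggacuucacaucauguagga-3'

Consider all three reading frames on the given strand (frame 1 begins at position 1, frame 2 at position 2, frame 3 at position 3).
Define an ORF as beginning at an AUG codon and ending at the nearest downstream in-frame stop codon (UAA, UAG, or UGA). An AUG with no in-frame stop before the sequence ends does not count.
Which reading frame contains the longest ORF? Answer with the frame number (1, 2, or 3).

1

Frame 1: UGC CAG CAC UUC CUU AUG GUC UGC CAC GAA CCA UGG UAU GGA CUU CAC AUC AUG UAG — AUG at 16, stop UAG at 55 → 42 nt; AUG at 52, stop UAG at 55 → 6 nt.
Frame 2: GCC AGC ACU UCC UUA UGG UCU GCC ACG AAC CAU GGU AUG GAC UUC ACA UCA UGU AGG — no AUG→stop ORF.
Frame 3: CCA GCA CUU CCU UAU GGU CUG CCA CGA ACC AUG GUA UGG ACU UCA CAU CAU GUA GGA — no AUG→stop ORF.
Longest ORF is 42 nt in frame 1 (positions 16–57).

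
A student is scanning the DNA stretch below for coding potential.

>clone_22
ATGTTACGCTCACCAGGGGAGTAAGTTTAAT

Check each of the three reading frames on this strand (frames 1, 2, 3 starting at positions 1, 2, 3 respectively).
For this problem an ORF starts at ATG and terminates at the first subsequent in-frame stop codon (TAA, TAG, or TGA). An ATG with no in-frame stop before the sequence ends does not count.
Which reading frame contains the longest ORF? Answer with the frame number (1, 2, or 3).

1

Frame 1: ATG TTA CGC TCA CCA GGG GAG TAA GTT TAA — ATG at 1, stop TAA at 22 → 24 nt.
Frame 2: TGT TAC GCT CAC CAG GGG AGT AAG TTT AAT — no ATG→stop ORF.
Frame 3: GTT ACG CTC ACC AGG GGA GTA AGT TTA — no ATG→stop ORF.
Longest ORF is 24 nt in frame 1 (positions 1–24).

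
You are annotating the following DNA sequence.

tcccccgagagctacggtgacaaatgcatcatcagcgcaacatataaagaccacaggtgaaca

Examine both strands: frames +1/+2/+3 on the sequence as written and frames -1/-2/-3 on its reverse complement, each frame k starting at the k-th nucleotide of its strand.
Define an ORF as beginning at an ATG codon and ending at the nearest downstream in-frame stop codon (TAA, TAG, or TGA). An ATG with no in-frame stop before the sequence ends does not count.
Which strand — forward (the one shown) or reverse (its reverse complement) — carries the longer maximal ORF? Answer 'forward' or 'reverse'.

Reverse complement (5'→3'): TGTTCACCTGTGGTCTTTATATGTTGCGCTGATGATGCATTTGTCACCGTAGCTCTCGGGGGA
Frame +1: TCC CCC GAG AGC TAC GGT GAC AAA TGC ATC ATC AGC GCA ACA TAT AAA GAC CAC AGG TGA ACA — no ATG→stop ORF.
Frame +2: CCC CCG AGA GCT ACG GTG ACA AAT GCA TCA TCA GCG CAA CAT ATA AAG ACC ACA GGT GAA — no ATG→stop ORF.
Frame +3: CCC CGA GAG CTA CGG TGA CAA ATG CAT CAT CAG CGC AAC ATA TAA AGA CCA CAG GTG AAC — ATG at 24, stop TAA at 45 → 24 nt.
Frame -1: TGT TCA CCT GTG GTC TTT ATA TGT TGC GCT GAT GAT GCA TTT GTC ACC GTA GCT CTC GGG GGA — no ATG→stop ORF.
Frame -2: GTT CAC CTG TGG TCT TTA TAT GTT GCG CTG ATG ATG CAT TTG TCA CCG TAG CTC TCG GGG — ATG at 32, stop TAG at 50 → 21 nt; ATG at 35, stop TAG at 50 → 18 nt.
Frame -3: TTC ACC TGT GGT CTT TAT ATG TTG CGC TGA TGA TGC ATT TGT CAC CGT AGC TCT CGG GGG — ATG at 21, stop TGA at 30 → 12 nt.
Forward-strand max 24 nt; reverse-strand max 21 nt. The forward strand has the longer ORF.

forward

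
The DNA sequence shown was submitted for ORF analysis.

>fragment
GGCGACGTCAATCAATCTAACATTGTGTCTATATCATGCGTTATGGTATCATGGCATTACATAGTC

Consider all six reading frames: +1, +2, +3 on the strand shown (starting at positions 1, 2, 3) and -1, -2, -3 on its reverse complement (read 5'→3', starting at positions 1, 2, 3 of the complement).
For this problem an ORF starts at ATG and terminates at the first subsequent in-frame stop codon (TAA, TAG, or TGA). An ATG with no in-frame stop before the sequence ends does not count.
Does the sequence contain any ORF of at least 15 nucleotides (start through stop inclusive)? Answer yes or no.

Reverse complement (5'→3'): GACTATGTAATGCCATGATACCATAACGCATGATATAGACACAATGTTAGATTGATTGACGTCGCC
Frame +1: GGC GAC GTC AAT CAA TCT AAC ATT GTG TCT ATA TCA TGC GTT ATG GTA TCA TGG CAT TAC ATA GTC — no ATG→stop ORF.
Frame +2: GCG ACG TCA ATC AAT CTA ACA TTG TGT CTA TAT CAT GCG TTA TGG TAT CAT GGC ATT ACA TAG — no ATG→stop ORF.
Frame +3: CGA CGT CAA TCA ATC TAA CAT TGT GTC TAT ATC ATG CGT TAT GGT ATC ATG GCA TTA CAT AGT — no ATG→stop ORF.
Frame -1: GAC TAT GTA ATG CCA TGA TAC CAT AAC GCA TGA TAT AGA CAC AAT GTT AGA TTG ATT GAC GTC GCC — ATG at 10, stop TGA at 16 → 9 nt.
Frame -2: ACT ATG TAA TGC CAT GAT ACC ATA ACG CAT GAT ATA GAC ACA ATG TTA GAT TGA TTG ACG TCG — ATG at 5, stop TAA at 8 → 6 nt; ATG at 44, stop TGA at 53 → 12 nt.
Frame -3: CTA TGT AAT GCC ATG ATA CCA TAA CGC ATG ATA TAG ACA CAA TGT TAG ATT GAT TGA CGT CGC — ATG at 15, stop TAA at 24 → 12 nt; ATG at 30, stop TAG at 36 → 9 nt.
Largest ORF found is 12 nucleotides < 15, so no.

no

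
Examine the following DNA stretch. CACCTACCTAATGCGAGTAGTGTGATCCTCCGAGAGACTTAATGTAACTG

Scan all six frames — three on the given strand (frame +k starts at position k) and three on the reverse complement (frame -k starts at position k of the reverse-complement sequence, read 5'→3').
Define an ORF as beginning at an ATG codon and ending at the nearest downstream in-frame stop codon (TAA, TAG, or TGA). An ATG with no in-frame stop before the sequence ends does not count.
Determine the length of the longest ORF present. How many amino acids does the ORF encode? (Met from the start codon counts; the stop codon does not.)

Reverse complement (5'→3'): CAGTTACATTAAGTCTCTCGGAGGATCACACTACTCGCATTAGGTAGGTG
Frame +1: CAC CTA CCT AAT GCG AGT AGT GTG ATC CTC CGA GAG ACT TAA TGT AAC — no ATG→stop ORF.
Frame +2: ACC TAC CTA ATG CGA GTA GTG TGA TCC TCC GAG AGA CTT AAT GTA ACT — ATG at 11, stop TGA at 23 → 15 nt.
Frame +3: CCT ACC TAA TGC GAG TAG TGT GAT CCT CCG AGA GAC TTA ATG TAA CTG — ATG at 42, stop TAA at 45 → 6 nt.
Frame -1: CAG TTA CAT TAA GTC TCT CGG AGG ATC ACA CTA CTC GCA TTA GGT AGG — no ATG→stop ORF.
Frame -2: AGT TAC ATT AAG TCT CTC GGA GGA TCA CAC TAC TCG CAT TAG GTA GGT — no ATG→stop ORF.
Frame -3: GTT ACA TTA AGT CTC TCG GAG GAT CAC ACT ACT CGC ATT AGG TAG GTG — no ATG→stop ORF.
Longest: frame +2, positions 11–25, 15 nt = 5 codons = 4 aa. → 4 amino acids.

4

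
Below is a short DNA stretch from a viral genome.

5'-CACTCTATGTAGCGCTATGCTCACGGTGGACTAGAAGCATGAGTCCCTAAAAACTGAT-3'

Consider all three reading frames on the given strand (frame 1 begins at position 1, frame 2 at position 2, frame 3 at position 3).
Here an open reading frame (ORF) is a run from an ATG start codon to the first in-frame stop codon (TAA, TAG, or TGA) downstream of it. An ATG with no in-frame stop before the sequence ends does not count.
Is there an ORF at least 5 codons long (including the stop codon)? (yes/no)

yes

Frame 1: CAC TCT ATG TAG CGC TAT GCT CAC GGT GGA CTA GAA GCA TGA GTC CCT AAA AAC TGA — ATG at 7, stop TAG at 10 → 6 nt.
Frame 2: ACT CTA TGT AGC GCT ATG CTC ACG GTG GAC TAG AAG CAT GAG TCC CTA AAA ACT GAT — ATG at 17, stop TAG at 32 → 18 nt.
Frame 3: CTC TAT GTA GCG CTA TGC TCA CGG TGG ACT AGA AGC ATG AGT CCC TAA AAA CTG — ATG at 39, stop TAA at 48 → 12 nt.
Frame 2 has an ORF of 6 codons (positions 17–34) ≥ 5, so yes.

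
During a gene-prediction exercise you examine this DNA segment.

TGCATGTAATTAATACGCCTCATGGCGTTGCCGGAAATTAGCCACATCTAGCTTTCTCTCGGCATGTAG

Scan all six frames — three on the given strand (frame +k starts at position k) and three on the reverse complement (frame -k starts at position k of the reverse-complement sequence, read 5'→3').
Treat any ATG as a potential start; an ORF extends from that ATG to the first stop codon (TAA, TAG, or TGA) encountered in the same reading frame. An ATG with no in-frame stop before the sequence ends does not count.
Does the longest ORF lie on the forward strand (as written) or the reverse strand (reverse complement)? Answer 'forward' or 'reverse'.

Reverse complement (5'→3'): CTACATGCCGAGAGAAAGCTAGATGTGGCTAATTTCCGGCAACGCCATGAGGCGTATTAATTACATGCA
Frame +1: TGC ATG TAA TTA ATA CGC CTC ATG GCG TTG CCG GAA ATT AGC CAC ATC TAG CTT TCT CTC GGC ATG TAG — ATG at 4, stop TAA at 7 → 6 nt; ATG at 22, stop TAG at 49 → 30 nt; ATG at 64, stop TAG at 67 → 6 nt.
Frame +2: GCA TGT AAT TAA TAC GCC TCA TGG CGT TGC CGG AAA TTA GCC ACA TCT AGC TTT CTC TCG GCA TGT — no ATG→stop ORF.
Frame +3: CAT GTA ATT AAT ACG CCT CAT GGC GTT GCC GGA AAT TAG CCA CAT CTA GCT TTC TCT CGG CAT GTA — no ATG→stop ORF.
Frame -1: CTA CAT GCC GAG AGA AAG CTA GAT GTG GCT AAT TTC CGG CAA CGC CAT GAG GCG TAT TAA TTA CAT GCA — no ATG→stop ORF.
Frame -2: TAC ATG CCG AGA GAA AGC TAG ATG TGG CTA ATT TCC GGC AAC GCC ATG AGG CGT ATT AAT TAC ATG — ATG at 5, stop TAG at 20 → 18 nt.
Frame -3: ACA TGC CGA GAG AAA GCT AGA TGT GGC TAA TTT CCG GCA ACG CCA TGA GGC GTA TTA ATT ACA TGC — no ATG→stop ORF.
Forward-strand max 30 nt; reverse-strand max 18 nt. The forward strand has the longer ORF.

forward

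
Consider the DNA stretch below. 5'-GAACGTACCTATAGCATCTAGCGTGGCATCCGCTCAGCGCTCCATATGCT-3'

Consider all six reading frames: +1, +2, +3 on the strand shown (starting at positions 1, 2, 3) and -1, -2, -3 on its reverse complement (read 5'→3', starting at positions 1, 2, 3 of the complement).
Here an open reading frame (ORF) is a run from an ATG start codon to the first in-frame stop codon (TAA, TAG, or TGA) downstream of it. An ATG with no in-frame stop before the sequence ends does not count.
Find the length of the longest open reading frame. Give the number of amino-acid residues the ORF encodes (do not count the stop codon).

3

Reverse complement (5'→3'): AGCATATGGAGCGCTGAGCGGATGCCACGCTAGATGCTATAGGTACGTTC
Frame +1: GAA CGT ACC TAT AGC ATC TAG CGT GGC ATC CGC TCA GCG CTC CAT ATG — no ATG→stop ORF.
Frame +2: AAC GTA CCT ATA GCA TCT AGC GTG GCA TCC GCT CAG CGC TCC ATA TGC — no ATG→stop ORF.
Frame +3: ACG TAC CTA TAG CAT CTA GCG TGG CAT CCG CTC AGC GCT CCA TAT GCT — no ATG→stop ORF.
Frame -1: AGC ATA TGG AGC GCT GAG CGG ATG CCA CGC TAG ATG CTA TAG GTA CGT — ATG at 22, stop TAG at 31 → 12 nt; ATG at 34, stop TAG at 40 → 9 nt.
Frame -2: GCA TAT GGA GCG CTG AGC GGA TGC CAC GCT AGA TGC TAT AGG TAC GTT — no ATG→stop ORF.
Frame -3: CAT ATG GAG CGC TGA GCG GAT GCC ACG CTA GAT GCT ATA GGT ACG TTC — ATG at 6, stop TGA at 15 → 12 nt.
Longest: frame -1, positions 22–33, 12 nt = 4 codons = 3 aa. → 3 amino acids.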